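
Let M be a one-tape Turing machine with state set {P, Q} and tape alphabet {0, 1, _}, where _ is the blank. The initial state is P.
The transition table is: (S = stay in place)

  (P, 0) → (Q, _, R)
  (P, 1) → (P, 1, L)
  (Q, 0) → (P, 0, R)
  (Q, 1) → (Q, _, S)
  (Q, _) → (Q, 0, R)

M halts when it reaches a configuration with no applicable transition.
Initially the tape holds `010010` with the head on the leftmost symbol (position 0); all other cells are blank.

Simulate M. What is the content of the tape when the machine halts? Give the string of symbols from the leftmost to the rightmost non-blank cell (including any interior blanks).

state=P head=0 tape=[0]10010_   (P,0)→(Q,_,R)
state=Q head=1 tape=_[1]0010_   (Q,1)→(Q,_,S)
state=Q head=1 tape=_[_]0010_   (Q,_)→(Q,0,R)
state=Q head=2 tape=_0[0]010_   (Q,0)→(P,0,R)
state=P head=3 tape=_00[0]10_   (P,0)→(Q,_,R)
state=Q head=4 tape=_00_[1]0_   (Q,1)→(Q,_,S)
state=Q head=4 tape=_00_[_]0_   (Q,_)→(Q,0,R)
state=Q head=5 tape=_00_0[0]_   (Q,0)→(P,0,R)
state=P head=6 tape=_00_00[_]
The non-blank tape span at halt is 00_00.

00_00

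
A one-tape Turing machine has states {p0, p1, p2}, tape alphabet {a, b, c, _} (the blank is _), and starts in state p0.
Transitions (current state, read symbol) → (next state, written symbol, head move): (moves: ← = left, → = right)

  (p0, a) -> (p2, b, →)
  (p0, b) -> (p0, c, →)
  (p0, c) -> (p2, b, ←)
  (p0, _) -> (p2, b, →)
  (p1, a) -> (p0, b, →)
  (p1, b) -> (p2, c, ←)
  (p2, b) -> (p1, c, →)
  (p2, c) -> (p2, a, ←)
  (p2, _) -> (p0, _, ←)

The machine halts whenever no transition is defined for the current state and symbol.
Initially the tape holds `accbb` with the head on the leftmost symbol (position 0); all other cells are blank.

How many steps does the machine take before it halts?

14

p0 | __[a]ccbb   read a → write b, move →, go to p2
p2 | __b[c]cbb   read c → write a, move ←, go to p2
p2 | __[b]acbb   read b → write c, move →, go to p1
p1 | __c[a]cbb   read a → write b, move →, go to p0
p0 | __cb[c]bb   read c → write b, move ←, go to p2
p2 | __c[b]bbb   read b → write c, move →, go to p1
p1 | __cc[b]bb   read b → write c, move ←, go to p2
p2 | __c[c]cbb   read c → write a, move ←, go to p2
p2 | __[c]acbb   read c → write a, move ←, go to p2
p2 | _[_]aacbb   read _ → write _, move ←, go to p0
p0 | [_]_aacbb   read _ → write b, move →, go to p2
p2 | b[_]aacbb   read _ → write _, move ←, go to p0
p0 | [b]_aacbb   read b → write c, move →, go to p0
p0 | c[_]aacbb   read _ → write b, move →, go to p2
p2 | cb[a]acbb
M halts after 14 transitions.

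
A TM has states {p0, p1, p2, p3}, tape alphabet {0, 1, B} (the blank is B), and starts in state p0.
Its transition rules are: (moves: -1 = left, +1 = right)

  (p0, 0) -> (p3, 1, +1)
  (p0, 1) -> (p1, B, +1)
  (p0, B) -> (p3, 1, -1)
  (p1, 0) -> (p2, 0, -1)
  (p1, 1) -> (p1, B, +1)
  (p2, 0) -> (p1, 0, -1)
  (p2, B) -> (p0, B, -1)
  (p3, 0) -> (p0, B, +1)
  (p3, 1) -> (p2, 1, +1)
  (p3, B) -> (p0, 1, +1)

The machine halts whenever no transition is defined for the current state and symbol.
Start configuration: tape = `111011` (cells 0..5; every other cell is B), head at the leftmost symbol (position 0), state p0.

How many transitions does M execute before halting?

8

state=p0 head=0 tape=[1]11011   (p0,1)→(p1,B,+1)
state=p1 head=1 tape=B[1]1011   (p1,1)→(p1,B,+1)
state=p1 head=2 tape=BB[1]011   (p1,1)→(p1,B,+1)
state=p1 head=3 tape=BBB[0]11   (p1,0)→(p2,0,-1)
state=p2 head=2 tape=BB[B]011   (p2,B)→(p0,B,-1)
state=p0 head=1 tape=B[B]B011   (p0,B)→(p3,1,-1)
state=p3 head=0 tape=[B]1B011   (p3,B)→(p0,1,+1)
state=p0 head=1 tape=1[1]B011   (p0,1)→(p1,B,+1)
state=p1 head=2 tape=1B[B]011
M halts after 8 transitions.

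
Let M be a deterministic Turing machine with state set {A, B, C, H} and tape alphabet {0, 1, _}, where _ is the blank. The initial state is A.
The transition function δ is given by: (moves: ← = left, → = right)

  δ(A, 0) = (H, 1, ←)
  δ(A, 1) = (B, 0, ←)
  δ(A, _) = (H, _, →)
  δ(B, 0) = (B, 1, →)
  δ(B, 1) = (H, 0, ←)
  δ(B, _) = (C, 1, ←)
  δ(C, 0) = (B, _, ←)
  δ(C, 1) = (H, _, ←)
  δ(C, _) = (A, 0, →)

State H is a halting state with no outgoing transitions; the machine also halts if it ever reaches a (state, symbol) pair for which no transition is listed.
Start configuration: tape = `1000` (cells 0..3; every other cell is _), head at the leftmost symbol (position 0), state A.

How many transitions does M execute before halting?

12

A | __[1]000_   read 1 → write 0, move ←, go to B
B | _[_]0000_   read _ → write 1, move ←, go to C
C | [_]10000_   read _ → write 0, move →, go to A
A | 0[1]0000_   read 1 → write 0, move ←, go to B
B | [0]00000_   read 0 → write 1, move →, go to B
B | 1[0]0000_   read 0 → write 1, move →, go to B
B | 11[0]000_   read 0 → write 1, move →, go to B
B | 111[0]00_   read 0 → write 1, move →, go to B
B | 1111[0]0_   read 0 → write 1, move →, go to B
B | 11111[0]_   read 0 → write 1, move →, go to B
B | 111111[_]   read _ → write 1, move ←, go to C
C | 11111[1]1   read 1 → write _, move ←, go to H
H | 1111[1]_1
M halts after 12 transitions.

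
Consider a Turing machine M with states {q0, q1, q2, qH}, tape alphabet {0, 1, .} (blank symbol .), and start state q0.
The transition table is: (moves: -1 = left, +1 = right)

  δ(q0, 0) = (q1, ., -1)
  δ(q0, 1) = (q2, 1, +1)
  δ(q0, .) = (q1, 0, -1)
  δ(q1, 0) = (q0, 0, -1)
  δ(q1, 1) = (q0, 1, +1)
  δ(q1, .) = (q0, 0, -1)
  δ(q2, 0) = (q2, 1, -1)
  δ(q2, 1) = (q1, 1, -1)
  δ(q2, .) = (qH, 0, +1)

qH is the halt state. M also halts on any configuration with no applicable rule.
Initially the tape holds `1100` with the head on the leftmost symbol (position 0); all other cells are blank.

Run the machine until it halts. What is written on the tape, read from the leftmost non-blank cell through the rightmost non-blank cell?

state=q0 head=0 tape=[1]100..   (q0,1)→(q2,1,+1)
state=q2 head=1 tape=1[1]00..   (q2,1)→(q1,1,-1)
state=q1 head=0 tape=[1]100..   (q1,1)→(q0,1,+1)
state=q0 head=1 tape=1[1]00..   (q0,1)→(q2,1,+1)
state=q2 head=2 tape=11[0]0..   (q2,0)→(q2,1,-1)
state=q2 head=1 tape=1[1]10..   (q2,1)→(q1,1,-1)
state=q1 head=0 tape=[1]110..   (q1,1)→(q0,1,+1)
state=q0 head=1 tape=1[1]10..   (q0,1)→(q2,1,+1)
state=q2 head=2 tape=11[1]0..   (q2,1)→(q1,1,-1)
state=q1 head=1 tape=1[1]10..   (q1,1)→(q0,1,+1)
state=q0 head=2 tape=11[1]0..   (q0,1)→(q2,1,+1)
state=q2 head=3 tape=111[0]..   (q2,0)→(q2,1,-1)
state=q2 head=2 tape=11[1]1..   (q2,1)→(q1,1,-1)
state=q1 head=1 tape=1[1]11..   (q1,1)→(q0,1,+1)
state=q0 head=2 tape=11[1]1..   (q0,1)→(q2,1,+1)
state=q2 head=3 tape=111[1]..   (q2,1)→(q1,1,-1)
state=q1 head=2 tape=11[1]1..   (q1,1)→(q0,1,+1)
state=q0 head=3 tape=111[1]..   (q0,1)→(q2,1,+1)
state=q2 head=4 tape=1111[.].   (q2,.)→(qH,0,+1)
state=qH head=5 tape=11110[.]
The non-blank tape span at halt is 11110.

11110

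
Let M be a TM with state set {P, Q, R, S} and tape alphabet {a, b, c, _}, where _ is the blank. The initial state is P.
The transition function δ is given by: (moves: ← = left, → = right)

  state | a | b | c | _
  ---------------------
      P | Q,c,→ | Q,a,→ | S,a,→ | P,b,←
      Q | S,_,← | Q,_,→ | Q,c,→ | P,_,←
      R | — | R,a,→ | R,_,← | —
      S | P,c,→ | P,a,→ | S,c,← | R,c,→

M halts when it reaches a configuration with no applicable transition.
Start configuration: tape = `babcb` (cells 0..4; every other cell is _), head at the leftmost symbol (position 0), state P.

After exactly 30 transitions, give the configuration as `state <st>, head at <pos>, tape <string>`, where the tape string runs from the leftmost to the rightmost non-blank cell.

state Q, head at 8, tape aaaaaac

state=P head=0 tape=[b]abcb____   (P,b)→(Q,a,→)
state=Q head=1 tape=a[a]bcb____   (Q,a)→(S,_,←)
state=S head=0 tape=[a]_bcb____   (S,a)→(P,c,→)
state=P head=1 tape=c[_]bcb____   (P,_)→(P,b,←)
state=P head=0 tape=[c]bbcb____   (P,c)→(S,a,→)
state=S head=1 tape=a[b]bcb____   (S,b)→(P,a,→)
state=P head=2 tape=aa[b]cb____   (P,b)→(Q,a,→)
state=Q head=3 tape=aaa[c]b____   (Q,c)→(Q,c,→)
state=Q head=4 tape=aaac[b]____   (Q,b)→(Q,_,→)
state=Q head=5 tape=aaac_[_]___   (Q,_)→(P,_,←)
state=P head=4 tape=aaac[_]____   (P,_)→(P,b,←)
state=P head=3 tape=aaa[c]b____   (P,c)→(S,a,→)
state=S head=4 tape=aaaa[b]____   (S,b)→(P,a,→)
state=P head=5 tape=aaaaa[_]___   (P,_)→(P,b,←)
state=P head=4 tape=aaaa[a]b___   (P,a)→(Q,c,→)
state=Q head=5 tape=aaaac[b]___   (Q,b)→(Q,_,→)
state=Q head=6 tape=aaaac_[_]__   (Q,_)→(P,_,←)
state=P head=5 tape=aaaac[_]___   (P,_)→(P,b,←)
state=P head=4 tape=aaaa[c]b___   (P,c)→(S,a,→)
state=S head=5 tape=aaaaa[b]___   (S,b)→(P,a,→)
state=P head=6 tape=aaaaaa[_]__   (P,_)→(P,b,←)
state=P head=5 tape=aaaaa[a]b__   (P,a)→(Q,c,→)
state=Q head=6 tape=aaaaac[b]__   (Q,b)→(Q,_,→)
state=Q head=7 tape=aaaaac_[_]_   (Q,_)→(P,_,←)
state=P head=6 tape=aaaaac[_]__   (P,_)→(P,b,←)
state=P head=5 tape=aaaaa[c]b__   (P,c)→(S,a,→)
state=S head=6 tape=aaaaaa[b]__   (S,b)→(P,a,→)
state=P head=7 tape=aaaaaaa[_]_   (P,_)→(P,b,←)
state=P head=6 tape=aaaaaa[a]b_   (P,a)→(Q,c,→)
state=Q head=7 tape=aaaaaac[b]_   (Q,b)→(Q,_,→)
state=Q head=8 tape=aaaaaac_[_]
After 30 steps: state Q, head at 8, tape aaaaaac.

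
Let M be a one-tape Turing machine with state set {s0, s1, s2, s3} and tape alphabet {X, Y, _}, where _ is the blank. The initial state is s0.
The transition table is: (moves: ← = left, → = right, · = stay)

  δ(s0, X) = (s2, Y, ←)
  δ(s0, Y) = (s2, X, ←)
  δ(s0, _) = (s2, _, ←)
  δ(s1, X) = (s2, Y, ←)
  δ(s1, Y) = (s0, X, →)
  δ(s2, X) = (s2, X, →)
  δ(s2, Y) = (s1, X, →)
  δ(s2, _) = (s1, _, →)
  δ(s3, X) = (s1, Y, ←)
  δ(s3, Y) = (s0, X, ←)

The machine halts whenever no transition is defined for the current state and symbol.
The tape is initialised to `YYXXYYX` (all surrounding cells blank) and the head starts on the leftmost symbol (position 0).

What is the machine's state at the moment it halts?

s1

s0 | _[Y]YXXYYX_   read Y → write X, move ←, go to s2
s2 | [_]XYXXYYX_   read _ → write _, move →, go to s1
s1 | _[X]YXXYYX_   read X → write Y, move ←, go to s2
s2 | [_]YYXXYYX_   read _ → write _, move →, go to s1
s1 | _[Y]YXXYYX_   read Y → write X, move →, go to s0
s0 | _X[Y]XXYYX_   read Y → write X, move ←, go to s2
s2 | _[X]XXXYYX_   read X → write X, move →, go to s2
s2 | _X[X]XXYYX_   read X → write X, move →, go to s2
s2 | _XX[X]XYYX_   read X → write X, move →, go to s2
s2 | _XXX[X]YYX_   read X → write X, move →, go to s2
s2 | _XXXX[Y]YX_   read Y → write X, move →, go to s1
s1 | _XXXXX[Y]X_   read Y → write X, move →, go to s0
s0 | _XXXXXX[X]_   read X → write Y, move ←, go to s2
s2 | _XXXXX[X]Y_   read X → write X, move →, go to s2
s2 | _XXXXXX[Y]_   read Y → write X, move →, go to s1
s1 | _XXXXXXX[_]
No transition is defined for (s1, _); M halts in state s1.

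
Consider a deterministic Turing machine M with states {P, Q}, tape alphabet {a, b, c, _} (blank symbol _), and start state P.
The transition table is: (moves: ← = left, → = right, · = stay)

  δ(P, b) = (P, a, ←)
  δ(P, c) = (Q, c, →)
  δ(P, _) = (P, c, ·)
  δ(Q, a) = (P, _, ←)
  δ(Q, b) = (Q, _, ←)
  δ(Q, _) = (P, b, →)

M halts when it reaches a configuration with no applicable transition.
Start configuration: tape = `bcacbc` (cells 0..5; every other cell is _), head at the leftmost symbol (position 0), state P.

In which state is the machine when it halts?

P | _[b]cacbc   read b → write a, move ←, go to P
P | [_]acacbc   read _ → write c, move ·, go to P
P | [c]acacbc   read c → write c, move →, go to Q
Q | c[a]cacbc   read a → write _, move ←, go to P
P | [c]_cacbc   read c → write c, move →, go to Q
Q | c[_]cacbc   read _ → write b, move →, go to P
P | cb[c]acbc   read c → write c, move →, go to Q
Q | cbc[a]cbc   read a → write _, move ←, go to P
P | cb[c]_cbc   read c → write c, move →, go to Q
Q | cbc[_]cbc   read _ → write b, move →, go to P
P | cbcb[c]bc   read c → write c, move →, go to Q
Q | cbcbc[b]c   read b → write _, move ←, go to Q
Q | cbcb[c]_c
No transition is defined for (Q, c); M halts in state Q.

Q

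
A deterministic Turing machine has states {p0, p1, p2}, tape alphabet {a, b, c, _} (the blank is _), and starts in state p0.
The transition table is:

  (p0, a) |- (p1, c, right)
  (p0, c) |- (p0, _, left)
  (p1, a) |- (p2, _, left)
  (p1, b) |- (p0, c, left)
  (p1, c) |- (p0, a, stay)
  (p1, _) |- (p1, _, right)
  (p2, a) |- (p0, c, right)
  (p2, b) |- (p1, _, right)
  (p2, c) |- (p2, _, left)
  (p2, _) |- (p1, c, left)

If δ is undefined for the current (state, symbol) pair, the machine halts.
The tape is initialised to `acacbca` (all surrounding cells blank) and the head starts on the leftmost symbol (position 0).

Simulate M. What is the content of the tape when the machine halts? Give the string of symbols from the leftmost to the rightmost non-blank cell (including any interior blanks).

p0 | __[a]cacbca   read a → write c, move right, go to p1
p1 | __c[c]acbca   read c → write a, move stay, go to p0
p0 | __c[a]acbca   read a → write c, move right, go to p1
p1 | __cc[a]cbca   read a → write _, move left, go to p2
p2 | __c[c]_cbca   read c → write _, move left, go to p2
p2 | __[c]__cbca   read c → write _, move left, go to p2
p2 | _[_]___cbca   read _ → write c, move left, go to p1
p1 | [_]c___cbca   read _ → write _, move right, go to p1
p1 | _[c]___cbca   read c → write a, move stay, go to p0
p0 | _[a]___cbca   read a → write c, move right, go to p1
p1 | _c[_]__cbca   read _ → write _, move right, go to p1
p1 | _c_[_]_cbca   read _ → write _, move right, go to p1
p1 | _c__[_]cbca   read _ → write _, move right, go to p1
p1 | _c___[c]bca   read c → write a, move stay, go to p0
p0 | _c___[a]bca   read a → write c, move right, go to p1
p1 | _c___c[b]ca   read b → write c, move left, go to p0
p0 | _c___[c]cca   read c → write _, move left, go to p0
p0 | _c__[_]_cca
The non-blank tape span at halt is c____cca.

c____cca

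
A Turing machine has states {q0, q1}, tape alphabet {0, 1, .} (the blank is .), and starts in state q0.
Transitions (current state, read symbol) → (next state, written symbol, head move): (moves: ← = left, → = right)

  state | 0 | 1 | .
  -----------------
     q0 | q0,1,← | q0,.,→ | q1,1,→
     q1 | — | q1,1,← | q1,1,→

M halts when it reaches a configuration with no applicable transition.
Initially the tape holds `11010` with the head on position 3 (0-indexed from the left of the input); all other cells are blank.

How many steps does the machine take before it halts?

q0 | 110[1]0   read 1 → write ., move →, go to q0
q0 | 110.[0]   read 0 → write 1, move ←, go to q0
q0 | 110[.]1   read . → write 1, move →, go to q1
q1 | 1101[1]   read 1 → write 1, move ←, go to q1
q1 | 110[1]1   read 1 → write 1, move ←, go to q1
q1 | 11[0]11
M halts after 5 transitions.

5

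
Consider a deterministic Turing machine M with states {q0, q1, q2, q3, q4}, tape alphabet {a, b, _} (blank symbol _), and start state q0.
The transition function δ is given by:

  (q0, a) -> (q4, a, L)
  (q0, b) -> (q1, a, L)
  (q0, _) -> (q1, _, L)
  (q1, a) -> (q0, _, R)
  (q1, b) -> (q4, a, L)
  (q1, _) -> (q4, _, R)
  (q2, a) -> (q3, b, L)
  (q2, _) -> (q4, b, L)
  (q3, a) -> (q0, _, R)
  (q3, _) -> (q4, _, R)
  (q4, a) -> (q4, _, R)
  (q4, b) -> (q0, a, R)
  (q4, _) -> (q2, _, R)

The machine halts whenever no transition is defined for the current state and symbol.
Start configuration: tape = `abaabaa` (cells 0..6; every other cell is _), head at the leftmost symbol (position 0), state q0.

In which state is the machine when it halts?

state=q0 head=0 tape=_[a]baabaa__   (q0,a)→(q4,a,L)
state=q4 head=-1 tape=[_]abaabaa__   (q4,_)→(q2,_,R)
state=q2 head=0 tape=_[a]baabaa__   (q2,a)→(q3,b,L)
state=q3 head=-1 tape=[_]bbaabaa__   (q3,_)→(q4,_,R)
state=q4 head=0 tape=_[b]baabaa__   (q4,b)→(q0,a,R)
state=q0 head=1 tape=_a[b]aabaa__   (q0,b)→(q1,a,L)
state=q1 head=0 tape=_[a]aaabaa__   (q1,a)→(q0,_,R)
state=q0 head=1 tape=__[a]aabaa__   (q0,a)→(q4,a,L)
state=q4 head=0 tape=_[_]aaabaa__   (q4,_)→(q2,_,R)
state=q2 head=1 tape=__[a]aabaa__   (q2,a)→(q3,b,L)
state=q3 head=0 tape=_[_]baabaa__   (q3,_)→(q4,_,R)
state=q4 head=1 tape=__[b]aabaa__   (q4,b)→(q0,a,R)
state=q0 head=2 tape=__a[a]abaa__   (q0,a)→(q4,a,L)
state=q4 head=1 tape=__[a]aabaa__   (q4,a)→(q4,_,R)
state=q4 head=2 tape=___[a]abaa__   (q4,a)→(q4,_,R)
state=q4 head=3 tape=____[a]baa__   (q4,a)→(q4,_,R)
state=q4 head=4 tape=_____[b]aa__   (q4,b)→(q0,a,R)
state=q0 head=5 tape=_____a[a]a__   (q0,a)→(q4,a,L)
state=q4 head=4 tape=_____[a]aa__   (q4,a)→(q4,_,R)
state=q4 head=5 tape=______[a]a__   (q4,a)→(q4,_,R)
state=q4 head=6 tape=_______[a]__   (q4,a)→(q4,_,R)
state=q4 head=7 tape=________[_]_   (q4,_)→(q2,_,R)
state=q2 head=8 tape=_________[_]   (q2,_)→(q4,b,L)
state=q4 head=7 tape=________[_]b   (q4,_)→(q2,_,R)
state=q2 head=8 tape=_________[b]
No transition is defined for (q2, b); M halts in state q2.

q2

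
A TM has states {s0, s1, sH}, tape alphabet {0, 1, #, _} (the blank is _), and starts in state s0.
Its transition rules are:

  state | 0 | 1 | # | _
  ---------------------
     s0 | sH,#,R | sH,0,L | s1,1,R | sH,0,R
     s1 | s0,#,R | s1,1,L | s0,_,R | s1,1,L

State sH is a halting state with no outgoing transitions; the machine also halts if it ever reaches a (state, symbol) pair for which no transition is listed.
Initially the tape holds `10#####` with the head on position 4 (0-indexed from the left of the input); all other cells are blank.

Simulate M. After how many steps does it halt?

s0 | 10##[#]##_   read # → write 1, move R, go to s1
s1 | 10##1[#]#_   read # → write _, move R, go to s0
s0 | 10##1_[#]_   read # → write 1, move R, go to s1
s1 | 10##1_1[_]   read _ → write 1, move L, go to s1
s1 | 10##1_[1]1   read 1 → write 1, move L, go to s1
s1 | 10##1[_]11   read _ → write 1, move L, go to s1
s1 | 10##[1]111   read 1 → write 1, move L, go to s1
s1 | 10#[#]1111   read # → write _, move R, go to s0
s0 | 10#_[1]111   read 1 → write 0, move L, go to sH
sH | 10#[_]0111
M halts after 9 transitions.

9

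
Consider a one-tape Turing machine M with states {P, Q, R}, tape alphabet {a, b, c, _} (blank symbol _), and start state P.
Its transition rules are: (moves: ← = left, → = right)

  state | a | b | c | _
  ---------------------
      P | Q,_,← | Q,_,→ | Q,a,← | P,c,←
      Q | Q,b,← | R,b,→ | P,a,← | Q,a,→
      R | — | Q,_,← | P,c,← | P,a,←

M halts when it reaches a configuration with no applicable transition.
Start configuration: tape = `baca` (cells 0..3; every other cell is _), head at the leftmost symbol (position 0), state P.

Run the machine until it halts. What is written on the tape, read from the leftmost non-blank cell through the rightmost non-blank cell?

aabaaa

P | __[b]aca   read b → write _, move →, go to Q
Q | ___[a]ca   read a → write b, move ←, go to Q
Q | __[_]bca   read _ → write a, move →, go to Q
Q | __a[b]ca   read b → write b, move →, go to R
R | __ab[c]a   read c → write c, move ←, go to P
P | __a[b]ca   read b → write _, move →, go to Q
Q | __a_[c]a   read c → write a, move ←, go to P
P | __a[_]aa   read _ → write c, move ←, go to P
P | __[a]caa   read a → write _, move ←, go to Q
Q | _[_]_caa   read _ → write a, move →, go to Q
Q | _a[_]caa   read _ → write a, move →, go to Q
Q | _aa[c]aa   read c → write a, move ←, go to P
P | _a[a]aaa   read a → write _, move ←, go to Q
Q | _[a]_aaa   read a → write b, move ←, go to Q
Q | [_]b_aaa   read _ → write a, move →, go to Q
Q | a[b]_aaa   read b → write b, move →, go to R
R | ab[_]aaa   read _ → write a, move ←, go to P
P | a[b]aaaa   read b → write _, move →, go to Q
Q | a_[a]aaa   read a → write b, move ←, go to Q
Q | a[_]baaa   read _ → write a, move →, go to Q
Q | aa[b]aaa   read b → write b, move →, go to R
R | aab[a]aa
The non-blank tape span at halt is aabaaa.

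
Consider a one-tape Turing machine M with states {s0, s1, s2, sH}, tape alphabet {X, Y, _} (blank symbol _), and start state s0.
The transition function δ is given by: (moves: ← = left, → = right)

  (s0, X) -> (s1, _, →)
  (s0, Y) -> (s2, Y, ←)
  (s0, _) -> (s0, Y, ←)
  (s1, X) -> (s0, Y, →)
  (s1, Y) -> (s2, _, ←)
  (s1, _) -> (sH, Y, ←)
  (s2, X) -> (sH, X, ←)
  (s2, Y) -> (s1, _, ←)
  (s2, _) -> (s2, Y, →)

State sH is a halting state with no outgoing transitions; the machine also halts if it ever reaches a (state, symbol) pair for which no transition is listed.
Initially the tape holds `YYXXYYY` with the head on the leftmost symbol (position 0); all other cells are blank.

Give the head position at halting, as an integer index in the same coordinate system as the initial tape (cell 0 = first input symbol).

1

s0 | ___[Y]YXXYYY   read Y → write Y, move ←, go to s2
s2 | __[_]YYXXYYY   read _ → write Y, move →, go to s2
s2 | __Y[Y]YXXYYY   read Y → write _, move ←, go to s1
s1 | __[Y]_YXXYYY   read Y → write _, move ←, go to s2
s2 | _[_]__YXXYYY   read _ → write Y, move →, go to s2
s2 | _Y[_]_YXXYYY   read _ → write Y, move →, go to s2
s2 | _YY[_]YXXYYY   read _ → write Y, move →, go to s2
s2 | _YYY[Y]XXYYY   read Y → write _, move ←, go to s1
s1 | _YY[Y]_XXYYY   read Y → write _, move ←, go to s2
s2 | _Y[Y]__XXYYY   read Y → write _, move ←, go to s1
s1 | _[Y]___XXYYY   read Y → write _, move ←, go to s2
s2 | [_]____XXYYY   read _ → write Y, move →, go to s2
s2 | Y[_]___XXYYY   read _ → write Y, move →, go to s2
s2 | YY[_]__XXYYY   read _ → write Y, move →, go to s2
s2 | YYY[_]_XXYYY   read _ → write Y, move →, go to s2
s2 | YYYY[_]XXYYY   read _ → write Y, move →, go to s2
s2 | YYYYY[X]XYYY   read X → write X, move ←, go to sH
sH | YYYY[Y]XXYYY
At halt the head is at cell 1.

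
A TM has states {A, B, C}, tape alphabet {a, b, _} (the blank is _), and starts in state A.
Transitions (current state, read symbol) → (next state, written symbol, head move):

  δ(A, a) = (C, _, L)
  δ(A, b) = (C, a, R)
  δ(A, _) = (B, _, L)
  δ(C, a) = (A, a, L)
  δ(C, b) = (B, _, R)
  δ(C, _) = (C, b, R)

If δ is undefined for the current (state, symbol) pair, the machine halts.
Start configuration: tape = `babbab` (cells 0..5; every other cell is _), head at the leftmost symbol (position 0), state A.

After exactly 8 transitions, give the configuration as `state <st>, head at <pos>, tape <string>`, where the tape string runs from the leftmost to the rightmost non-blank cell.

state A, head at 0, tape baabbab

A | _[b]abbab   read b → write a, move R, go to C
C | _a[a]bbab   read a → write a, move L, go to A
A | _[a]abbab   read a → write _, move L, go to C
C | [_]_abbab   read _ → write b, move R, go to C
C | b[_]abbab   read _ → write b, move R, go to C
C | bb[a]bbab   read a → write a, move L, go to A
A | b[b]abbab   read b → write a, move R, go to C
C | ba[a]bbab   read a → write a, move L, go to A
A | b[a]abbab
After 8 steps: state A, head at 0, tape baabbab.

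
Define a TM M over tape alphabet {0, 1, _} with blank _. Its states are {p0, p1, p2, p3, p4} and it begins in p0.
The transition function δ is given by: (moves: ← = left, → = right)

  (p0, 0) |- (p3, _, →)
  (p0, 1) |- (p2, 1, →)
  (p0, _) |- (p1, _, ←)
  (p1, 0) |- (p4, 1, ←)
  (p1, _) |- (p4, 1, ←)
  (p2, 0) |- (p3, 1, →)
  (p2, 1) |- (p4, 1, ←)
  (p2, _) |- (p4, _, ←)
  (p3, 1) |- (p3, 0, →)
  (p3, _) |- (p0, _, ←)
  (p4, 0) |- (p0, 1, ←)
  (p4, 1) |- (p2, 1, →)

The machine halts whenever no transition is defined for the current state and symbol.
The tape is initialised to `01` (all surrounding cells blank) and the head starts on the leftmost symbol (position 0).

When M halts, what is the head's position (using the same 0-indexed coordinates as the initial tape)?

-1

state=p0 head=0 tape=_[0]1_   (p0,0)→(p3,_,→)
state=p3 head=1 tape=__[1]_   (p3,1)→(p3,0,→)
state=p3 head=2 tape=__0[_]   (p3,_)→(p0,_,←)
state=p0 head=1 tape=__[0]_   (p0,0)→(p3,_,→)
state=p3 head=2 tape=___[_]   (p3,_)→(p0,_,←)
state=p0 head=1 tape=__[_]_   (p0,_)→(p1,_,←)
state=p1 head=0 tape=_[_]__   (p1,_)→(p4,1,←)
state=p4 head=-1 tape=[_]1__
At halt the head is at cell -1.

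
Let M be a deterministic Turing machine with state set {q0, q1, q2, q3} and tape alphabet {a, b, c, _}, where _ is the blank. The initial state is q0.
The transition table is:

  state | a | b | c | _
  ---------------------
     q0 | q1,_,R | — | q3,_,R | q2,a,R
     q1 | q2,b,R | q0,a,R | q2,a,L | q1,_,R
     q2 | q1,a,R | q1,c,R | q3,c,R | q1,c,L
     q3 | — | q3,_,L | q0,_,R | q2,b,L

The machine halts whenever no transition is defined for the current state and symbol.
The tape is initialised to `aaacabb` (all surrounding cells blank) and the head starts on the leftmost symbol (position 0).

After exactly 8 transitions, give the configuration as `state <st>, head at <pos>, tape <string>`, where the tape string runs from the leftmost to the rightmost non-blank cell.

state=q0 head=0 tape=[a]aacabb   (q0,a)→(q1,_,R)
state=q1 head=1 tape=_[a]acabb   (q1,a)→(q2,b,R)
state=q2 head=2 tape=_b[a]cabb   (q2,a)→(q1,a,R)
state=q1 head=3 tape=_ba[c]abb   (q1,c)→(q2,a,L)
state=q2 head=2 tape=_b[a]aabb   (q2,a)→(q1,a,R)
state=q1 head=3 tape=_ba[a]abb   (q1,a)→(q2,b,R)
state=q2 head=4 tape=_bab[a]bb   (q2,a)→(q1,a,R)
state=q1 head=5 tape=_baba[b]b   (q1,b)→(q0,a,R)
state=q0 head=6 tape=_babaa[b]
After 8 steps: state q0, head at 6, tape babaab.

state q0, head at 6, tape babaab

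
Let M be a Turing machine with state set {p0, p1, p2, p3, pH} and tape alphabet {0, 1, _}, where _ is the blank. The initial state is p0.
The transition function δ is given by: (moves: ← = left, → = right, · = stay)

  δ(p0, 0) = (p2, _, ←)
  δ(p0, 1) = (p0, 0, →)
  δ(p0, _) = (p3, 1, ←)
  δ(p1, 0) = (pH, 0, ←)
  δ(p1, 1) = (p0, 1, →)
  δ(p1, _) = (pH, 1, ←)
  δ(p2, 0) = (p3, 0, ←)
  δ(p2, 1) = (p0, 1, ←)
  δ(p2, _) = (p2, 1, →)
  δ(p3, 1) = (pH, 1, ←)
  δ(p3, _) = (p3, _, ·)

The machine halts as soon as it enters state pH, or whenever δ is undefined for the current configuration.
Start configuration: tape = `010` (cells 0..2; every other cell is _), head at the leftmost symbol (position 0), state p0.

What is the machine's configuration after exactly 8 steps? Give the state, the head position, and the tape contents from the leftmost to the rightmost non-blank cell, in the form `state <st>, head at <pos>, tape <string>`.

state p3, head at 0, tape 100

p0 | _[0]10   read 0 → write _, move ←, go to p2
p2 | [_]_10   read _ → write 1, move →, go to p2
p2 | 1[_]10   read _ → write 1, move →, go to p2
p2 | 11[1]0   read 1 → write 1, move ←, go to p0
p0 | 1[1]10   read 1 → write 0, move →, go to p0
p0 | 10[1]0   read 1 → write 0, move →, go to p0
p0 | 100[0]   read 0 → write _, move ←, go to p2
p2 | 10[0]_   read 0 → write 0, move ←, go to p3
p3 | 1[0]0_
After 8 steps: state p3, head at 0, tape 100.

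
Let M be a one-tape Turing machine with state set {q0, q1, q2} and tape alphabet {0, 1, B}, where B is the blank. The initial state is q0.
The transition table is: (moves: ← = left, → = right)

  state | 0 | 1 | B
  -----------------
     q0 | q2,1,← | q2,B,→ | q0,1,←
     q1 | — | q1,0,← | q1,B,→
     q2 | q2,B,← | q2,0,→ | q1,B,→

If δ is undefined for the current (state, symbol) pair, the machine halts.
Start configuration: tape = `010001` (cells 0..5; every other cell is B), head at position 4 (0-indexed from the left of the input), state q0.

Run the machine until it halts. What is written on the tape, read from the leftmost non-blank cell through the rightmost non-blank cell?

00BB01

state=q0 head=4 tape=0100[0]1   (q0,0)→(q2,1,←)
state=q2 head=3 tape=010[0]11   (q2,0)→(q2,B,←)
state=q2 head=2 tape=01[0]B11   (q2,0)→(q2,B,←)
state=q2 head=1 tape=0[1]BB11   (q2,1)→(q2,0,→)
state=q2 head=2 tape=00[B]B11   (q2,B)→(q1,B,→)
state=q1 head=3 tape=00B[B]11   (q1,B)→(q1,B,→)
state=q1 head=4 tape=00BB[1]1   (q1,1)→(q1,0,←)
state=q1 head=3 tape=00B[B]01   (q1,B)→(q1,B,→)
state=q1 head=4 tape=00BB[0]1
The non-blank tape span at halt is 00BB01.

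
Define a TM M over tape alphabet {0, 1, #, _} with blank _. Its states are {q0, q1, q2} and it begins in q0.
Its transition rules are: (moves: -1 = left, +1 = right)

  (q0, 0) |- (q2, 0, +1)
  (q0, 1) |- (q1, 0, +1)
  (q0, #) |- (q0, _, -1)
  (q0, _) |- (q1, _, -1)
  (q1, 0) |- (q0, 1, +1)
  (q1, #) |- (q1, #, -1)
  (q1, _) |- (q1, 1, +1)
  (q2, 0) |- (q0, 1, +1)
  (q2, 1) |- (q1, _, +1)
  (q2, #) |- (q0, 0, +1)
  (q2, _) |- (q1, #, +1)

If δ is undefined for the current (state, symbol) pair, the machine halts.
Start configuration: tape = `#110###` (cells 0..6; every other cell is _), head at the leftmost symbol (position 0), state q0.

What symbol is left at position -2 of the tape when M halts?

state=q0 head=0 tape=__[#]110###   (q0,#)→(q0,_,-1)
state=q0 head=-1 tape=_[_]_110###   (q0,_)→(q1,_,-1)
state=q1 head=-2 tape=[_]__110###   (q1,_)→(q1,1,+1)
state=q1 head=-1 tape=1[_]_110###   (q1,_)→(q1,1,+1)
state=q1 head=0 tape=11[_]110###   (q1,_)→(q1,1,+1)
state=q1 head=1 tape=111[1]10###
Cell -2 holds 1 when M halts.

1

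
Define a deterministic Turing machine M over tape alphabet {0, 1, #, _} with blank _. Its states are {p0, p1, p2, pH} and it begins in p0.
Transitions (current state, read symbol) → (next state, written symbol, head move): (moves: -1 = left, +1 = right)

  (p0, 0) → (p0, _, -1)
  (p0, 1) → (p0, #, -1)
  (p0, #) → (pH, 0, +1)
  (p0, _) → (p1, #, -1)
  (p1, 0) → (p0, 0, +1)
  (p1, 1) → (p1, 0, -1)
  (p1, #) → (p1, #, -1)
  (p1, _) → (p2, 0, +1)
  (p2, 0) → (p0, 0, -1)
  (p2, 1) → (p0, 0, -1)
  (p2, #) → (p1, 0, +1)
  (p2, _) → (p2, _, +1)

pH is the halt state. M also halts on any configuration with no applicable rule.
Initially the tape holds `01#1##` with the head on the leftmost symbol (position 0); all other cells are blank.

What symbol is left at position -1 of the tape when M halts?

p0 | ____[0]1#1##   read 0 → write _, move -1, go to p0
p0 | ___[_]_1#1##   read _ → write #, move -1, go to p1
p1 | __[_]#_1#1##   read _ → write 0, move +1, go to p2
p2 | __0[#]_1#1##   read # → write 0, move +1, go to p1
p1 | __00[_]1#1##   read _ → write 0, move +1, go to p2
p2 | __000[1]#1##   read 1 → write 0, move -1, go to p0
p0 | __00[0]0#1##   read 0 → write _, move -1, go to p0
p0 | __0[0]_0#1##   read 0 → write _, move -1, go to p0
p0 | __[0]__0#1##   read 0 → write _, move -1, go to p0
p0 | _[_]___0#1##   read _ → write #, move -1, go to p1
p1 | [_]#___0#1##   read _ → write 0, move +1, go to p2
p2 | 0[#]___0#1##   read # → write 0, move +1, go to p1
p1 | 00[_]__0#1##   read _ → write 0, move +1, go to p2
p2 | 000[_]_0#1##   read _ → write _, move +1, go to p2
p2 | 000_[_]0#1##   read _ → write _, move +1, go to p2
p2 | 000__[0]#1##   read 0 → write 0, move -1, go to p0
p0 | 000_[_]0#1##   read _ → write #, move -1, go to p1
p1 | 000[_]#0#1##   read _ → write 0, move +1, go to p2
p2 | 0000[#]0#1##   read # → write 0, move +1, go to p1
p1 | 00000[0]#1##   read 0 → write 0, move +1, go to p0
p0 | 000000[#]1##   read # → write 0, move +1, go to pH
pH | 0000000[1]##
Cell -1 holds 0 when M halts.

0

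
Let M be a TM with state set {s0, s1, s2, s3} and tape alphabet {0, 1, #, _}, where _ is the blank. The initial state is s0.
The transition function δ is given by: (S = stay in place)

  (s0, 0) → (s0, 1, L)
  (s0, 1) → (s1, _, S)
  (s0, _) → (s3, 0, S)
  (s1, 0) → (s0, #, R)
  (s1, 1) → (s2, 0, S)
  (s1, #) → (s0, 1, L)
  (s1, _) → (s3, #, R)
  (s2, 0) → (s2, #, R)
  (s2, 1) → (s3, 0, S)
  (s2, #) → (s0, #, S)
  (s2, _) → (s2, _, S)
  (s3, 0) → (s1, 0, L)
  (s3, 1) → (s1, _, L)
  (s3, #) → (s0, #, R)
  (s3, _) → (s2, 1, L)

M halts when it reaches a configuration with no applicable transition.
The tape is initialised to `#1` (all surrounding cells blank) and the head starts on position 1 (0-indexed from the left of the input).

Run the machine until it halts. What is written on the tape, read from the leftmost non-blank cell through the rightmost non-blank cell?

##1

s0 | #[1]_   read 1 → write _, move S, go to s1
s1 | #[_]_   read _ → write #, move R, go to s3
s3 | ##[_]   read _ → write 1, move L, go to s2
s2 | #[#]1   read # → write #, move S, go to s0
s0 | #[#]1
The non-blank tape span at halt is ##1.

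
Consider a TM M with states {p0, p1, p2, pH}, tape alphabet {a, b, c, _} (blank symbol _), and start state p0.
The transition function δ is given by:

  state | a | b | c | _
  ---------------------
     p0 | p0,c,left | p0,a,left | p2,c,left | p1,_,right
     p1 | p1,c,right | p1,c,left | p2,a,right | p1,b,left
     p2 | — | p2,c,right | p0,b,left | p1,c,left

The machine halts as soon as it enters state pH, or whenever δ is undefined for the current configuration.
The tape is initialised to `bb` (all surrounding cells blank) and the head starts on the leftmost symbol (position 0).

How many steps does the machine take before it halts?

state=p0 head=0 tape=_[b]b__   (p0,b)→(p0,a,left)
state=p0 head=-1 tape=[_]ab__   (p0,_)→(p1,_,right)
state=p1 head=0 tape=_[a]b__   (p1,a)→(p1,c,right)
state=p1 head=1 tape=_c[b]__   (p1,b)→(p1,c,left)
state=p1 head=0 tape=_[c]c__   (p1,c)→(p2,a,right)
state=p2 head=1 tape=_a[c]__   (p2,c)→(p0,b,left)
state=p0 head=0 tape=_[a]b__   (p0,a)→(p0,c,left)
state=p0 head=-1 tape=[_]cb__   (p0,_)→(p1,_,right)
state=p1 head=0 tape=_[c]b__   (p1,c)→(p2,a,right)
state=p2 head=1 tape=_a[b]__   (p2,b)→(p2,c,right)
state=p2 head=2 tape=_ac[_]_   (p2,_)→(p1,c,left)
state=p1 head=1 tape=_a[c]c_   (p1,c)→(p2,a,right)
state=p2 head=2 tape=_aa[c]_   (p2,c)→(p0,b,left)
state=p0 head=1 tape=_a[a]b_   (p0,a)→(p0,c,left)
state=p0 head=0 tape=_[a]cb_   (p0,a)→(p0,c,left)
state=p0 head=-1 tape=[_]ccb_   (p0,_)→(p1,_,right)
state=p1 head=0 tape=_[c]cb_   (p1,c)→(p2,a,right)
state=p2 head=1 tape=_a[c]b_   (p2,c)→(p0,b,left)
state=p0 head=0 tape=_[a]bb_   (p0,a)→(p0,c,left)
state=p0 head=-1 tape=[_]cbb_   (p0,_)→(p1,_,right)
state=p1 head=0 tape=_[c]bb_   (p1,c)→(p2,a,right)
state=p2 head=1 tape=_a[b]b_   (p2,b)→(p2,c,right)
state=p2 head=2 tape=_ac[b]_   (p2,b)→(p2,c,right)
state=p2 head=3 tape=_acc[_]   (p2,_)→(p1,c,left)
state=p1 head=2 tape=_ac[c]c   (p1,c)→(p2,a,right)
state=p2 head=3 tape=_aca[c]   (p2,c)→(p0,b,left)
state=p0 head=2 tape=_ac[a]b   (p0,a)→(p0,c,left)
state=p0 head=1 tape=_a[c]cb   (p0,c)→(p2,c,left)
state=p2 head=0 tape=_[a]ccb
M halts after 28 transitions.

28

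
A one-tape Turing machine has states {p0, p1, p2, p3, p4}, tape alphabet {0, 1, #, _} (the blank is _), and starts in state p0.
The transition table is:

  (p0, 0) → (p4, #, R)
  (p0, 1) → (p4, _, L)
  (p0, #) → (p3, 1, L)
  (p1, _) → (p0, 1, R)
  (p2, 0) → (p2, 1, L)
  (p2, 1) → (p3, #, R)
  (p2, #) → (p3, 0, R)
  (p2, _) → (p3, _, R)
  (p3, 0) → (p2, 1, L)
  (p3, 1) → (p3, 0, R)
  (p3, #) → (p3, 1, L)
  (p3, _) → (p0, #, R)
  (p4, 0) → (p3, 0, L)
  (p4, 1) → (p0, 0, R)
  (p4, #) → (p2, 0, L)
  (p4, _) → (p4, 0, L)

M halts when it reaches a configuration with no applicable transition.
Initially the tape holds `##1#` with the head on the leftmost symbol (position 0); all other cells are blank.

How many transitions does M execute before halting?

29

p0 | __[#]#1#__   read # → write 1, move L, go to p3
p3 | _[_]1#1#__   read _ → write #, move R, go to p0
p0 | _#[1]#1#__   read 1 → write _, move L, go to p4
p4 | _[#]_#1#__   read # → write 0, move L, go to p2
p2 | [_]0_#1#__   read _ → write _, move R, go to p3
p3 | _[0]_#1#__   read 0 → write 1, move L, go to p2
p2 | [_]1_#1#__   read _ → write _, move R, go to p3
p3 | _[1]_#1#__   read 1 → write 0, move R, go to p3
p3 | _0[_]#1#__   read _ → write #, move R, go to p0
p0 | _0#[#]1#__   read # → write 1, move L, go to p3
p3 | _0[#]11#__   read # → write 1, move L, go to p3
p3 | _[0]111#__   read 0 → write 1, move L, go to p2
p2 | [_]1111#__   read _ → write _, move R, go to p3
p3 | _[1]111#__   read 1 → write 0, move R, go to p3
p3 | _0[1]11#__   read 1 → write 0, move R, go to p3
p3 | _00[1]1#__   read 1 → write 0, move R, go to p3
p3 | _000[1]#__   read 1 → write 0, move R, go to p3
p3 | _0000[#]__   read # → write 1, move L, go to p3
p3 | _000[0]1__   read 0 → write 1, move L, go to p2
p2 | _00[0]11__   read 0 → write 1, move L, go to p2
p2 | _0[0]111__   read 0 → write 1, move L, go to p2
p2 | _[0]1111__   read 0 → write 1, move L, go to p2
p2 | [_]11111__   read _ → write _, move R, go to p3
p3 | _[1]1111__   read 1 → write 0, move R, go to p3
p3 | _0[1]111__   read 1 → write 0, move R, go to p3
p3 | _00[1]11__   read 1 → write 0, move R, go to p3
p3 | _000[1]1__   read 1 → write 0, move R, go to p3
p3 | _0000[1]__   read 1 → write 0, move R, go to p3
p3 | _00000[_]_   read _ → write #, move R, go to p0
p0 | _00000#[_]
M halts after 29 transitions.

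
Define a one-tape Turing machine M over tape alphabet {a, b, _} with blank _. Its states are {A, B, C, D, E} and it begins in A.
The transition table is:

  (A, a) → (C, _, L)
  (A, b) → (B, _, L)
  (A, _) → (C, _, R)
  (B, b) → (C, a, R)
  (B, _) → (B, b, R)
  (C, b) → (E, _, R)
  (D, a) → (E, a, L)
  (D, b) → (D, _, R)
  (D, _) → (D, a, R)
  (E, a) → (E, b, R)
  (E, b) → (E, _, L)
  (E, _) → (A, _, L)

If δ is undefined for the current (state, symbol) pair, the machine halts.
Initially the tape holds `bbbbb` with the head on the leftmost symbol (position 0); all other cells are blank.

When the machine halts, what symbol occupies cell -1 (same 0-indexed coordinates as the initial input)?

b

A | _[b]bbbb   read b → write _, move L, go to B
B | [_]_bbbb   read _ → write b, move R, go to B
B | b[_]bbbb   read _ → write b, move R, go to B
B | bb[b]bbb   read b → write a, move R, go to C
C | bba[b]bb   read b → write _, move R, go to E
E | bba_[b]b   read b → write _, move L, go to E
E | bba[_]_b   read _ → write _, move L, go to A
A | bb[a]__b   read a → write _, move L, go to C
C | b[b]___b   read b → write _, move R, go to E
E | b_[_]__b   read _ → write _, move L, go to A
A | b[_]___b   read _ → write _, move R, go to C
C | b_[_]__b
Cell -1 holds b when M halts.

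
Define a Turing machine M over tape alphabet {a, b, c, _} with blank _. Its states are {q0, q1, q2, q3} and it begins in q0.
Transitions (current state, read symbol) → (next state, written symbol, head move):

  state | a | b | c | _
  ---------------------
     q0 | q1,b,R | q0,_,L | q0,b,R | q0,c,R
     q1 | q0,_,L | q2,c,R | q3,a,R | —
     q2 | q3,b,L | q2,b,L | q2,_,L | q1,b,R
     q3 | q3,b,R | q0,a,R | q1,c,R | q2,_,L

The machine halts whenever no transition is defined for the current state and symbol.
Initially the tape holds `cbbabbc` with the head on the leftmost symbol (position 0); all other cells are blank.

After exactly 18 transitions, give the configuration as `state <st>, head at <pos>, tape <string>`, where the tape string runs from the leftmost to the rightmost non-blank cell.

q0 | __[c]bbabbc   read c → write b, move R, go to q0
q0 | __b[b]babbc   read b → write _, move L, go to q0
q0 | __[b]_babbc   read b → write _, move L, go to q0
q0 | _[_]__babbc   read _ → write c, move R, go to q0
q0 | _c[_]_babbc   read _ → write c, move R, go to q0
q0 | _cc[_]babbc   read _ → write c, move R, go to q0
q0 | _ccc[b]abbc   read b → write _, move L, go to q0
q0 | _cc[c]_abbc   read c → write b, move R, go to q0
q0 | _ccb[_]abbc   read _ → write c, move R, go to q0
q0 | _ccbc[a]bbc   read a → write b, move R, go to q1
q1 | _ccbcb[b]bc   read b → write c, move R, go to q2
q2 | _ccbcbc[b]c   read b → write b, move L, go to q2
q2 | _ccbcb[c]bc   read c → write _, move L, go to q2
q2 | _ccbc[b]_bc   read b → write b, move L, go to q2
q2 | _ccb[c]b_bc   read c → write _, move L, go to q2
q2 | _cc[b]_b_bc   read b → write b, move L, go to q2
q2 | _c[c]b_b_bc   read c → write _, move L, go to q2
q2 | _[c]_b_b_bc   read c → write _, move L, go to q2
q2 | [_]__b_b_bc
After 18 steps: state q2, head at -2, tape b_b_bc.

state q2, head at -2, tape b_b_bc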